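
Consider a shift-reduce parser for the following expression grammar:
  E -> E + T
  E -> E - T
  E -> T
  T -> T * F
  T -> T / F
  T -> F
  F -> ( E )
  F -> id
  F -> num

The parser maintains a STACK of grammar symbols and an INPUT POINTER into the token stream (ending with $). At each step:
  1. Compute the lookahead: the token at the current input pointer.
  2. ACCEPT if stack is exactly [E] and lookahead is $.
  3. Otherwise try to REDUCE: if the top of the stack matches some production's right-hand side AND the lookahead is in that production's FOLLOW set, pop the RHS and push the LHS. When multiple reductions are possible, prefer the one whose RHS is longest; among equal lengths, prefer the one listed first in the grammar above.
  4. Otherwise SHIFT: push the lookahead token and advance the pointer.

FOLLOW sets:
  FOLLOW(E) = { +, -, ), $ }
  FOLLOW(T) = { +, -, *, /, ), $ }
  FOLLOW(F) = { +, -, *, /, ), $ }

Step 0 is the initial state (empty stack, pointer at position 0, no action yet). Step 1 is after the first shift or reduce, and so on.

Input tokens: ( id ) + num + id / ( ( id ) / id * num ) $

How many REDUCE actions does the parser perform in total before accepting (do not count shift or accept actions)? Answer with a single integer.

Answer: 24

Derivation:
Step 1: shift (. Stack=[(] ptr=1 lookahead=id remaining=[id ) + num + id / ( ( id ) / id * num ) $]
Step 2: shift id. Stack=[( id] ptr=2 lookahead=) remaining=[) + num + id / ( ( id ) / id * num ) $]
Step 3: reduce F->id. Stack=[( F] ptr=2 lookahead=) remaining=[) + num + id / ( ( id ) / id * num ) $]
Step 4: reduce T->F. Stack=[( T] ptr=2 lookahead=) remaining=[) + num + id / ( ( id ) / id * num ) $]
Step 5: reduce E->T. Stack=[( E] ptr=2 lookahead=) remaining=[) + num + id / ( ( id ) / id * num ) $]
Step 6: shift ). Stack=[( E )] ptr=3 lookahead=+ remaining=[+ num + id / ( ( id ) / id * num ) $]
Step 7: reduce F->( E ). Stack=[F] ptr=3 lookahead=+ remaining=[+ num + id / ( ( id ) / id * num ) $]
Step 8: reduce T->F. Stack=[T] ptr=3 lookahead=+ remaining=[+ num + id / ( ( id ) / id * num ) $]
Step 9: reduce E->T. Stack=[E] ptr=3 lookahead=+ remaining=[+ num + id / ( ( id ) / id * num ) $]
Step 10: shift +. Stack=[E +] ptr=4 lookahead=num remaining=[num + id / ( ( id ) / id * num ) $]
Step 11: shift num. Stack=[E + num] ptr=5 lookahead=+ remaining=[+ id / ( ( id ) / id * num ) $]
Step 12: reduce F->num. Stack=[E + F] ptr=5 lookahead=+ remaining=[+ id / ( ( id ) / id * num ) $]
Step 13: reduce T->F. Stack=[E + T] ptr=5 lookahead=+ remaining=[+ id / ( ( id ) / id * num ) $]
Step 14: reduce E->E + T. Stack=[E] ptr=5 lookahead=+ remaining=[+ id / ( ( id ) / id * num ) $]
Step 15: shift +. Stack=[E +] ptr=6 lookahead=id remaining=[id / ( ( id ) / id * num ) $]
Step 16: shift id. Stack=[E + id] ptr=7 lookahead=/ remaining=[/ ( ( id ) / id * num ) $]
Step 17: reduce F->id. Stack=[E + F] ptr=7 lookahead=/ remaining=[/ ( ( id ) / id * num ) $]
Step 18: reduce T->F. Stack=[E + T] ptr=7 lookahead=/ remaining=[/ ( ( id ) / id * num ) $]
Step 19: shift /. Stack=[E + T /] ptr=8 lookahead=( remaining=[( ( id ) / id * num ) $]
Step 20: shift (. Stack=[E + T / (] ptr=9 lookahead=( remaining=[( id ) / id * num ) $]
Step 21: shift (. Stack=[E + T / ( (] ptr=10 lookahead=id remaining=[id ) / id * num ) $]
Step 22: shift id. Stack=[E + T / ( ( id] ptr=11 lookahead=) remaining=[) / id * num ) $]
Step 23: reduce F->id. Stack=[E + T / ( ( F] ptr=11 lookahead=) remaining=[) / id * num ) $]
Step 24: reduce T->F. Stack=[E + T / ( ( T] ptr=11 lookahead=) remaining=[) / id * num ) $]
Step 25: reduce E->T. Stack=[E + T / ( ( E] ptr=11 lookahead=) remaining=[) / id * num ) $]
Step 26: shift ). Stack=[E + T / ( ( E )] ptr=12 lookahead=/ remaining=[/ id * num ) $]
Step 27: reduce F->( E ). Stack=[E + T / ( F] ptr=12 lookahead=/ remaining=[/ id * num ) $]
Step 28: reduce T->F. Stack=[E + T / ( T] ptr=12 lookahead=/ remaining=[/ id * num ) $]
Step 29: shift /. Stack=[E + T / ( T /] ptr=13 lookahead=id remaining=[id * num ) $]
Step 30: shift id. Stack=[E + T / ( T / id] ptr=14 lookahead=* remaining=[* num ) $]
Step 31: reduce F->id. Stack=[E + T / ( T / F] ptr=14 lookahead=* remaining=[* num ) $]
Step 32: reduce T->T / F. Stack=[E + T / ( T] ptr=14 lookahead=* remaining=[* num ) $]
Step 33: shift *. Stack=[E + T / ( T *] ptr=15 lookahead=num remaining=[num ) $]
Step 34: shift num. Stack=[E + T / ( T * num] ptr=16 lookahead=) remaining=[) $]
Step 35: reduce F->num. Stack=[E + T / ( T * F] ptr=16 lookahead=) remaining=[) $]
Step 36: reduce T->T * F. Stack=[E + T / ( T] ptr=16 lookahead=) remaining=[) $]
Step 37: reduce E->T. Stack=[E + T / ( E] ptr=16 lookahead=) remaining=[) $]
Step 38: shift ). Stack=[E + T / ( E )] ptr=17 lookahead=$ remaining=[$]
Step 39: reduce F->( E ). Stack=[E + T / F] ptr=17 lookahead=$ remaining=[$]
Step 40: reduce T->T / F. Stack=[E + T] ptr=17 lookahead=$ remaining=[$]
Step 41: reduce E->E + T. Stack=[E] ptr=17 lookahead=$ remaining=[$]
Step 42: accept. Stack=[E] ptr=17 lookahead=$ remaining=[$]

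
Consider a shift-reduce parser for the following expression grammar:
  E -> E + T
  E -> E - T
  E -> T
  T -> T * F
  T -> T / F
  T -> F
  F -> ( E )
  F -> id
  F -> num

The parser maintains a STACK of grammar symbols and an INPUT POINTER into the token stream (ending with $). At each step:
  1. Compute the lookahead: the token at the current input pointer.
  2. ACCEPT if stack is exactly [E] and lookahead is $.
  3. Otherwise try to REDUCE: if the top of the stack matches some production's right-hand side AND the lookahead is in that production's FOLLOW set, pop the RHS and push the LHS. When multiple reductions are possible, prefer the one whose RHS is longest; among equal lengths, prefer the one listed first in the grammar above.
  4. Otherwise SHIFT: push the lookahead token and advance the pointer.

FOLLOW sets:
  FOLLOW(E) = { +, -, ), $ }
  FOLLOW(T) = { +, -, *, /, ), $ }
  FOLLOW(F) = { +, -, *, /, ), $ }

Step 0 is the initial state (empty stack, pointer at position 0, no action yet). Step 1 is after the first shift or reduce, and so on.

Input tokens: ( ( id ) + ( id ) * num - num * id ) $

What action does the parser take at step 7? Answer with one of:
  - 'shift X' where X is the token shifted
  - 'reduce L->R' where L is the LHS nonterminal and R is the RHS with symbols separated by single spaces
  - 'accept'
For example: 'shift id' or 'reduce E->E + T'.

Answer: shift )

Derivation:
Step 1: shift (. Stack=[(] ptr=1 lookahead=( remaining=[( id ) + ( id ) * num - num * id ) $]
Step 2: shift (. Stack=[( (] ptr=2 lookahead=id remaining=[id ) + ( id ) * num - num * id ) $]
Step 3: shift id. Stack=[( ( id] ptr=3 lookahead=) remaining=[) + ( id ) * num - num * id ) $]
Step 4: reduce F->id. Stack=[( ( F] ptr=3 lookahead=) remaining=[) + ( id ) * num - num * id ) $]
Step 5: reduce T->F. Stack=[( ( T] ptr=3 lookahead=) remaining=[) + ( id ) * num - num * id ) $]
Step 6: reduce E->T. Stack=[( ( E] ptr=3 lookahead=) remaining=[) + ( id ) * num - num * id ) $]
Step 7: shift ). Stack=[( ( E )] ptr=4 lookahead=+ remaining=[+ ( id ) * num - num * id ) $]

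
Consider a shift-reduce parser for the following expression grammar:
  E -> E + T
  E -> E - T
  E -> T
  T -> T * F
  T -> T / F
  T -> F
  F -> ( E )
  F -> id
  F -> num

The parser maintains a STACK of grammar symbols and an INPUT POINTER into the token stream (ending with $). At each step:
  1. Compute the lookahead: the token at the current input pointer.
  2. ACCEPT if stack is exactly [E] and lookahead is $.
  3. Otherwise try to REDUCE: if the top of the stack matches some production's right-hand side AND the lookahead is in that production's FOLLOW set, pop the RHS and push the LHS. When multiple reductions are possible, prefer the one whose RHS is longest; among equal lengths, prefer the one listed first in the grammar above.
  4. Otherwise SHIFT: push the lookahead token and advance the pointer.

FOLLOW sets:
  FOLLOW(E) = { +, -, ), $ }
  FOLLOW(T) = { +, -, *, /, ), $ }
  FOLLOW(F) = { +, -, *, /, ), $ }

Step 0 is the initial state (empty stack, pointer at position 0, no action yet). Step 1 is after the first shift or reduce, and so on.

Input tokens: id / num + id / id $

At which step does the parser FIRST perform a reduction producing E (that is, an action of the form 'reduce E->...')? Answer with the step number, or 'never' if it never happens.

Answer: 8

Derivation:
Step 1: shift id. Stack=[id] ptr=1 lookahead=/ remaining=[/ num + id / id $]
Step 2: reduce F->id. Stack=[F] ptr=1 lookahead=/ remaining=[/ num + id / id $]
Step 3: reduce T->F. Stack=[T] ptr=1 lookahead=/ remaining=[/ num + id / id $]
Step 4: shift /. Stack=[T /] ptr=2 lookahead=num remaining=[num + id / id $]
Step 5: shift num. Stack=[T / num] ptr=3 lookahead=+ remaining=[+ id / id $]
Step 6: reduce F->num. Stack=[T / F] ptr=3 lookahead=+ remaining=[+ id / id $]
Step 7: reduce T->T / F. Stack=[T] ptr=3 lookahead=+ remaining=[+ id / id $]
Step 8: reduce E->T. Stack=[E] ptr=3 lookahead=+ remaining=[+ id / id $]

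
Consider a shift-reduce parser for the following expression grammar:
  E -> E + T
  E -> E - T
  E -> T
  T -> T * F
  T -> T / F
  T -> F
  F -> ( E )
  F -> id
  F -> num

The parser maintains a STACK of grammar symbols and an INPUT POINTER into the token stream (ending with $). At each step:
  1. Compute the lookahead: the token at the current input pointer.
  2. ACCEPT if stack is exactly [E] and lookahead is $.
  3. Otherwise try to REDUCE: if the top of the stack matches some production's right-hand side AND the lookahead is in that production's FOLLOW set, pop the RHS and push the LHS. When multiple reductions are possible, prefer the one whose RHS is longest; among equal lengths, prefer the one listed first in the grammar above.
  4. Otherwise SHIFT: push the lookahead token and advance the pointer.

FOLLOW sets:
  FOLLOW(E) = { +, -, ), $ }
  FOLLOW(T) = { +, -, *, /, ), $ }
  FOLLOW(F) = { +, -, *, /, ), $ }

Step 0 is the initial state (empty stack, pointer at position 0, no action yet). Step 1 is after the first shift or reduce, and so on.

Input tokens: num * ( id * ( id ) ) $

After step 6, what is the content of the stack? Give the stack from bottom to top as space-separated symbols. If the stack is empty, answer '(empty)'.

Step 1: shift num. Stack=[num] ptr=1 lookahead=* remaining=[* ( id * ( id ) ) $]
Step 2: reduce F->num. Stack=[F] ptr=1 lookahead=* remaining=[* ( id * ( id ) ) $]
Step 3: reduce T->F. Stack=[T] ptr=1 lookahead=* remaining=[* ( id * ( id ) ) $]
Step 4: shift *. Stack=[T *] ptr=2 lookahead=( remaining=[( id * ( id ) ) $]
Step 5: shift (. Stack=[T * (] ptr=3 lookahead=id remaining=[id * ( id ) ) $]
Step 6: shift id. Stack=[T * ( id] ptr=4 lookahead=* remaining=[* ( id ) ) $]

Answer: T * ( id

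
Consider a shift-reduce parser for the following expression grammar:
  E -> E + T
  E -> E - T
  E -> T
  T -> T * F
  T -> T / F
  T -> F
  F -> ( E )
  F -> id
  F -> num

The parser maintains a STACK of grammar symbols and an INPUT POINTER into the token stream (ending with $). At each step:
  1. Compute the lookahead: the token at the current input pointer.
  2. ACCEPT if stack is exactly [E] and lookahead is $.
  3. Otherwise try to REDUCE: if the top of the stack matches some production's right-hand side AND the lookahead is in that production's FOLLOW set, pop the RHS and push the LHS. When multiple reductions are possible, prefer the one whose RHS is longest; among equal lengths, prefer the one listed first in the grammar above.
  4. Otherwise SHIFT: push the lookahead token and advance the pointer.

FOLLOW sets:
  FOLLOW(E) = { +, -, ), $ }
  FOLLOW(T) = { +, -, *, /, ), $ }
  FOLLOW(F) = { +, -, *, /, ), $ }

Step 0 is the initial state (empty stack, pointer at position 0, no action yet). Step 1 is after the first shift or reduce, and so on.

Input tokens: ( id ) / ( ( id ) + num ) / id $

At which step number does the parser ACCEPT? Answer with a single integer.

Answer: 33

Derivation:
Step 1: shift (. Stack=[(] ptr=1 lookahead=id remaining=[id ) / ( ( id ) + num ) / id $]
Step 2: shift id. Stack=[( id] ptr=2 lookahead=) remaining=[) / ( ( id ) + num ) / id $]
Step 3: reduce F->id. Stack=[( F] ptr=2 lookahead=) remaining=[) / ( ( id ) + num ) / id $]
Step 4: reduce T->F. Stack=[( T] ptr=2 lookahead=) remaining=[) / ( ( id ) + num ) / id $]
Step 5: reduce E->T. Stack=[( E] ptr=2 lookahead=) remaining=[) / ( ( id ) + num ) / id $]
Step 6: shift ). Stack=[( E )] ptr=3 lookahead=/ remaining=[/ ( ( id ) + num ) / id $]
Step 7: reduce F->( E ). Stack=[F] ptr=3 lookahead=/ remaining=[/ ( ( id ) + num ) / id $]
Step 8: reduce T->F. Stack=[T] ptr=3 lookahead=/ remaining=[/ ( ( id ) + num ) / id $]
Step 9: shift /. Stack=[T /] ptr=4 lookahead=( remaining=[( ( id ) + num ) / id $]
Step 10: shift (. Stack=[T / (] ptr=5 lookahead=( remaining=[( id ) + num ) / id $]
Step 11: shift (. Stack=[T / ( (] ptr=6 lookahead=id remaining=[id ) + num ) / id $]
Step 12: shift id. Stack=[T / ( ( id] ptr=7 lookahead=) remaining=[) + num ) / id $]
Step 13: reduce F->id. Stack=[T / ( ( F] ptr=7 lookahead=) remaining=[) + num ) / id $]
Step 14: reduce T->F. Stack=[T / ( ( T] ptr=7 lookahead=) remaining=[) + num ) / id $]
Step 15: reduce E->T. Stack=[T / ( ( E] ptr=7 lookahead=) remaining=[) + num ) / id $]
Step 16: shift ). Stack=[T / ( ( E )] ptr=8 lookahead=+ remaining=[+ num ) / id $]
Step 17: reduce F->( E ). Stack=[T / ( F] ptr=8 lookahead=+ remaining=[+ num ) / id $]
Step 18: reduce T->F. Stack=[T / ( T] ptr=8 lookahead=+ remaining=[+ num ) / id $]
Step 19: reduce E->T. Stack=[T / ( E] ptr=8 lookahead=+ remaining=[+ num ) / id $]
Step 20: shift +. Stack=[T / ( E +] ptr=9 lookahead=num remaining=[num ) / id $]
Step 21: shift num. Stack=[T / ( E + num] ptr=10 lookahead=) remaining=[) / id $]
Step 22: reduce F->num. Stack=[T / ( E + F] ptr=10 lookahead=) remaining=[) / id $]
Step 23: reduce T->F. Stack=[T / ( E + T] ptr=10 lookahead=) remaining=[) / id $]
Step 24: reduce E->E + T. Stack=[T / ( E] ptr=10 lookahead=) remaining=[) / id $]
Step 25: shift ). Stack=[T / ( E )] ptr=11 lookahead=/ remaining=[/ id $]
Step 26: reduce F->( E ). Stack=[T / F] ptr=11 lookahead=/ remaining=[/ id $]
Step 27: reduce T->T / F. Stack=[T] ptr=11 lookahead=/ remaining=[/ id $]
Step 28: shift /. Stack=[T /] ptr=12 lookahead=id remaining=[id $]
Step 29: shift id. Stack=[T / id] ptr=13 lookahead=$ remaining=[$]
Step 30: reduce F->id. Stack=[T / F] ptr=13 lookahead=$ remaining=[$]
Step 31: reduce T->T / F. Stack=[T] ptr=13 lookahead=$ remaining=[$]
Step 32: reduce E->T. Stack=[E] ptr=13 lookahead=$ remaining=[$]
Step 33: accept. Stack=[E] ptr=13 lookahead=$ remaining=[$]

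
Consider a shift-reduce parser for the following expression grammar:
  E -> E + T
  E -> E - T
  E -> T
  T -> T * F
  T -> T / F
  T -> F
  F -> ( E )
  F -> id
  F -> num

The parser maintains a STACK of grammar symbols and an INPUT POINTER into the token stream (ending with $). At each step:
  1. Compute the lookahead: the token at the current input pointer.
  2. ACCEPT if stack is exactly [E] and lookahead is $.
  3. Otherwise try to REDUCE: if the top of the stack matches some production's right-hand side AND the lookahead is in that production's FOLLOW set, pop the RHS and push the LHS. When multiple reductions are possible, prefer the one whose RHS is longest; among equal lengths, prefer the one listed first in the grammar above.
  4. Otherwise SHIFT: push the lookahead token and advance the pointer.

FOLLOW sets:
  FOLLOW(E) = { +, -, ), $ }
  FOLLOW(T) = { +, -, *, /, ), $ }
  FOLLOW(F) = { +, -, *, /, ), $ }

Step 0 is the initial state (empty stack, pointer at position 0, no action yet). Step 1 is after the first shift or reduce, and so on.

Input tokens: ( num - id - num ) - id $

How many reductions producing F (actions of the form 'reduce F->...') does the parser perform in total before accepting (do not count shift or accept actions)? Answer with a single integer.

Answer: 5

Derivation:
Step 1: shift (. Stack=[(] ptr=1 lookahead=num remaining=[num - id - num ) - id $]
Step 2: shift num. Stack=[( num] ptr=2 lookahead=- remaining=[- id - num ) - id $]
Step 3: reduce F->num. Stack=[( F] ptr=2 lookahead=- remaining=[- id - num ) - id $]
Step 4: reduce T->F. Stack=[( T] ptr=2 lookahead=- remaining=[- id - num ) - id $]
Step 5: reduce E->T. Stack=[( E] ptr=2 lookahead=- remaining=[- id - num ) - id $]
Step 6: shift -. Stack=[( E -] ptr=3 lookahead=id remaining=[id - num ) - id $]
Step 7: shift id. Stack=[( E - id] ptr=4 lookahead=- remaining=[- num ) - id $]
Step 8: reduce F->id. Stack=[( E - F] ptr=4 lookahead=- remaining=[- num ) - id $]
Step 9: reduce T->F. Stack=[( E - T] ptr=4 lookahead=- remaining=[- num ) - id $]
Step 10: reduce E->E - T. Stack=[( E] ptr=4 lookahead=- remaining=[- num ) - id $]
Step 11: shift -. Stack=[( E -] ptr=5 lookahead=num remaining=[num ) - id $]
Step 12: shift num. Stack=[( E - num] ptr=6 lookahead=) remaining=[) - id $]
Step 13: reduce F->num. Stack=[( E - F] ptr=6 lookahead=) remaining=[) - id $]
Step 14: reduce T->F. Stack=[( E - T] ptr=6 lookahead=) remaining=[) - id $]
Step 15: reduce E->E - T. Stack=[( E] ptr=6 lookahead=) remaining=[) - id $]
Step 16: shift ). Stack=[( E )] ptr=7 lookahead=- remaining=[- id $]
Step 17: reduce F->( E ). Stack=[F] ptr=7 lookahead=- remaining=[- id $]
Step 18: reduce T->F. Stack=[T] ptr=7 lookahead=- remaining=[- id $]
Step 19: reduce E->T. Stack=[E] ptr=7 lookahead=- remaining=[- id $]
Step 20: shift -. Stack=[E -] ptr=8 lookahead=id remaining=[id $]
Step 21: shift id. Stack=[E - id] ptr=9 lookahead=$ remaining=[$]
Step 22: reduce F->id. Stack=[E - F] ptr=9 lookahead=$ remaining=[$]
Step 23: reduce T->F. Stack=[E - T] ptr=9 lookahead=$ remaining=[$]
Step 24: reduce E->E - T. Stack=[E] ptr=9 lookahead=$ remaining=[$]
Step 25: accept. Stack=[E] ptr=9 lookahead=$ remaining=[$]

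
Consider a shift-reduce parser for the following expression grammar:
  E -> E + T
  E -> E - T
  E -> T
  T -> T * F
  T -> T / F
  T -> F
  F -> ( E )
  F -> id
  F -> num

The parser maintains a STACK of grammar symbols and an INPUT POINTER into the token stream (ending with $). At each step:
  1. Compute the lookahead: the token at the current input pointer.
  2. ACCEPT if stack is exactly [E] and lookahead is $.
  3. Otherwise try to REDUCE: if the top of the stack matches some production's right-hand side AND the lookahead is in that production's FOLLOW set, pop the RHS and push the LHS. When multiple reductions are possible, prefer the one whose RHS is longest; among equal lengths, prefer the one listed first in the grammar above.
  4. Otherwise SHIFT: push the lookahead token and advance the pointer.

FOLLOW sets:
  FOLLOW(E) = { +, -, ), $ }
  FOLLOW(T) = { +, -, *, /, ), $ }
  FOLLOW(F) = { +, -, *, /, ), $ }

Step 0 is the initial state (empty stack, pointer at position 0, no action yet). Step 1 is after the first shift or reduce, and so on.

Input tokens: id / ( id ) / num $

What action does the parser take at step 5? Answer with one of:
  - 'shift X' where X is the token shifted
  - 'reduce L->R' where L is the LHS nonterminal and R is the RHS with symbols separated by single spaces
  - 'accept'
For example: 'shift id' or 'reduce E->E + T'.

Answer: shift (

Derivation:
Step 1: shift id. Stack=[id] ptr=1 lookahead=/ remaining=[/ ( id ) / num $]
Step 2: reduce F->id. Stack=[F] ptr=1 lookahead=/ remaining=[/ ( id ) / num $]
Step 3: reduce T->F. Stack=[T] ptr=1 lookahead=/ remaining=[/ ( id ) / num $]
Step 4: shift /. Stack=[T /] ptr=2 lookahead=( remaining=[( id ) / num $]
Step 5: shift (. Stack=[T / (] ptr=3 lookahead=id remaining=[id ) / num $]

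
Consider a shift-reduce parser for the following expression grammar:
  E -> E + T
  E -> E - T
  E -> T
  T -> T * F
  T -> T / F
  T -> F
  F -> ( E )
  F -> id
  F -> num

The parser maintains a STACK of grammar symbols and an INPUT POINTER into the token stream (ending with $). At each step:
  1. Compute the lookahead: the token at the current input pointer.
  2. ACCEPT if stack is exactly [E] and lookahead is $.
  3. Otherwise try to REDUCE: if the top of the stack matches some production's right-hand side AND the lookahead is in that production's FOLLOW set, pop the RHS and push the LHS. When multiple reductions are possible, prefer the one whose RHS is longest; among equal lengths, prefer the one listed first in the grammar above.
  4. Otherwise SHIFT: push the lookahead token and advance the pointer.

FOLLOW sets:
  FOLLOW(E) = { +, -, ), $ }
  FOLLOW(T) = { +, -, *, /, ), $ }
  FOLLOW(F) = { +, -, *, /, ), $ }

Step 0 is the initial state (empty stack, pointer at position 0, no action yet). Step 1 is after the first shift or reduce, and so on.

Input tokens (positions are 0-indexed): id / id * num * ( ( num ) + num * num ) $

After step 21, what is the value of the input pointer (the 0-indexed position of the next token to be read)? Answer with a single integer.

Answer: 10

Derivation:
Step 1: shift id. Stack=[id] ptr=1 lookahead=/ remaining=[/ id * num * ( ( num ) + num * num ) $]
Step 2: reduce F->id. Stack=[F] ptr=1 lookahead=/ remaining=[/ id * num * ( ( num ) + num * num ) $]
Step 3: reduce T->F. Stack=[T] ptr=1 lookahead=/ remaining=[/ id * num * ( ( num ) + num * num ) $]
Step 4: shift /. Stack=[T /] ptr=2 lookahead=id remaining=[id * num * ( ( num ) + num * num ) $]
Step 5: shift id. Stack=[T / id] ptr=3 lookahead=* remaining=[* num * ( ( num ) + num * num ) $]
Step 6: reduce F->id. Stack=[T / F] ptr=3 lookahead=* remaining=[* num * ( ( num ) + num * num ) $]
Step 7: reduce T->T / F. Stack=[T] ptr=3 lookahead=* remaining=[* num * ( ( num ) + num * num ) $]
Step 8: shift *. Stack=[T *] ptr=4 lookahead=num remaining=[num * ( ( num ) + num * num ) $]
Step 9: shift num. Stack=[T * num] ptr=5 lookahead=* remaining=[* ( ( num ) + num * num ) $]
Step 10: reduce F->num. Stack=[T * F] ptr=5 lookahead=* remaining=[* ( ( num ) + num * num ) $]
Step 11: reduce T->T * F. Stack=[T] ptr=5 lookahead=* remaining=[* ( ( num ) + num * num ) $]
Step 12: shift *. Stack=[T *] ptr=6 lookahead=( remaining=[( ( num ) + num * num ) $]
Step 13: shift (. Stack=[T * (] ptr=7 lookahead=( remaining=[( num ) + num * num ) $]
Step 14: shift (. Stack=[T * ( (] ptr=8 lookahead=num remaining=[num ) + num * num ) $]
Step 15: shift num. Stack=[T * ( ( num] ptr=9 lookahead=) remaining=[) + num * num ) $]
Step 16: reduce F->num. Stack=[T * ( ( F] ptr=9 lookahead=) remaining=[) + num * num ) $]
Step 17: reduce T->F. Stack=[T * ( ( T] ptr=9 lookahead=) remaining=[) + num * num ) $]
Step 18: reduce E->T. Stack=[T * ( ( E] ptr=9 lookahead=) remaining=[) + num * num ) $]
Step 19: shift ). Stack=[T * ( ( E )] ptr=10 lookahead=+ remaining=[+ num * num ) $]
Step 20: reduce F->( E ). Stack=[T * ( F] ptr=10 lookahead=+ remaining=[+ num * num ) $]
Step 21: reduce T->F. Stack=[T * ( T] ptr=10 lookahead=+ remaining=[+ num * num ) $]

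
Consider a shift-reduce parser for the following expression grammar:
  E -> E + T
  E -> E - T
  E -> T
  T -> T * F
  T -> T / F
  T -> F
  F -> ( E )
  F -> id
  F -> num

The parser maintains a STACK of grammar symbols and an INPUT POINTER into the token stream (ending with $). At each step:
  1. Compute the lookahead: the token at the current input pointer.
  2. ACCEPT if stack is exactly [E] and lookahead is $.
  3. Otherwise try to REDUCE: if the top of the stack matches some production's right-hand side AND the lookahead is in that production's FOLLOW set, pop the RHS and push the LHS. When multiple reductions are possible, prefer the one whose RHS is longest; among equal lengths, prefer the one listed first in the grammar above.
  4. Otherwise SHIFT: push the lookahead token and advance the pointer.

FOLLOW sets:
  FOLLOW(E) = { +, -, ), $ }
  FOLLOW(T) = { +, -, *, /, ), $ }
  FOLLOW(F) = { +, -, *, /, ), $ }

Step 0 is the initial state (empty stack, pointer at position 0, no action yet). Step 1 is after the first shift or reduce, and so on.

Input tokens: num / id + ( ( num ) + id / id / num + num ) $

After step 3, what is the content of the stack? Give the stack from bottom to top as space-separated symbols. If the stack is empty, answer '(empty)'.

Step 1: shift num. Stack=[num] ptr=1 lookahead=/ remaining=[/ id + ( ( num ) + id / id / num + num ) $]
Step 2: reduce F->num. Stack=[F] ptr=1 lookahead=/ remaining=[/ id + ( ( num ) + id / id / num + num ) $]
Step 3: reduce T->F. Stack=[T] ptr=1 lookahead=/ remaining=[/ id + ( ( num ) + id / id / num + num ) $]

Answer: T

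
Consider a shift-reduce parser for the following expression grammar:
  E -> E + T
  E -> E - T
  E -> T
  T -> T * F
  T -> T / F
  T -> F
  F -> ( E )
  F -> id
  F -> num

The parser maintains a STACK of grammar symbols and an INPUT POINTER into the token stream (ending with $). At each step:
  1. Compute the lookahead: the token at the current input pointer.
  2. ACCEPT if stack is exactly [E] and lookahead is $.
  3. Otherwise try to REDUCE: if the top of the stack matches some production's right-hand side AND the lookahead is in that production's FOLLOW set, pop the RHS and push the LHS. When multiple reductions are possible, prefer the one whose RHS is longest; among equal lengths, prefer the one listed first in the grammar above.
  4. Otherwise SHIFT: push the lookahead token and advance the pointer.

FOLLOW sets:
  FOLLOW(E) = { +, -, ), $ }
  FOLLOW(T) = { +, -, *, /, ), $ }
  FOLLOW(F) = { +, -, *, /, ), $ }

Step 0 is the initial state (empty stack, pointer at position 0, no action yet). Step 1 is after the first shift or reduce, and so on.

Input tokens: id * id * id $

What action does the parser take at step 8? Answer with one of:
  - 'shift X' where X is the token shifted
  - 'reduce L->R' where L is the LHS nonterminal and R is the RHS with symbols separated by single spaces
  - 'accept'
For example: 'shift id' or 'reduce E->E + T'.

Answer: shift *

Derivation:
Step 1: shift id. Stack=[id] ptr=1 lookahead=* remaining=[* id * id $]
Step 2: reduce F->id. Stack=[F] ptr=1 lookahead=* remaining=[* id * id $]
Step 3: reduce T->F. Stack=[T] ptr=1 lookahead=* remaining=[* id * id $]
Step 4: shift *. Stack=[T *] ptr=2 lookahead=id remaining=[id * id $]
Step 5: shift id. Stack=[T * id] ptr=3 lookahead=* remaining=[* id $]
Step 6: reduce F->id. Stack=[T * F] ptr=3 lookahead=* remaining=[* id $]
Step 7: reduce T->T * F. Stack=[T] ptr=3 lookahead=* remaining=[* id $]
Step 8: shift *. Stack=[T *] ptr=4 lookahead=id remaining=[id $]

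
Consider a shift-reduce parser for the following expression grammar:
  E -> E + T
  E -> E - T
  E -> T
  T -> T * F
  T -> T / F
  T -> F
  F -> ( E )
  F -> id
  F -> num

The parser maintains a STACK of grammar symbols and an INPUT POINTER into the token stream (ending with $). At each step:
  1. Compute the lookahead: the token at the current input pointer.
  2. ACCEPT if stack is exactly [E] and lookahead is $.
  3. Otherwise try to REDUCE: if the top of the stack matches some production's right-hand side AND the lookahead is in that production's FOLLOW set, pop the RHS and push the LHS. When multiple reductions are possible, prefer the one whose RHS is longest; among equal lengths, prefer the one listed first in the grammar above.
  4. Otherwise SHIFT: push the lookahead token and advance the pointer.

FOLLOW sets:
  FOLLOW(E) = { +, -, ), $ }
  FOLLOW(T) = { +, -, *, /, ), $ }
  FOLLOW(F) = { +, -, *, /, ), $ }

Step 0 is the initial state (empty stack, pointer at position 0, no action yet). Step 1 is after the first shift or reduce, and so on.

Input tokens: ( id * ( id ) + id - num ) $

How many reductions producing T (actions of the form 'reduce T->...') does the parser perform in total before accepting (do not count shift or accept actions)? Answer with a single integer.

Step 1: shift (. Stack=[(] ptr=1 lookahead=id remaining=[id * ( id ) + id - num ) $]
Step 2: shift id. Stack=[( id] ptr=2 lookahead=* remaining=[* ( id ) + id - num ) $]
Step 3: reduce F->id. Stack=[( F] ptr=2 lookahead=* remaining=[* ( id ) + id - num ) $]
Step 4: reduce T->F. Stack=[( T] ptr=2 lookahead=* remaining=[* ( id ) + id - num ) $]
Step 5: shift *. Stack=[( T *] ptr=3 lookahead=( remaining=[( id ) + id - num ) $]
Step 6: shift (. Stack=[( T * (] ptr=4 lookahead=id remaining=[id ) + id - num ) $]
Step 7: shift id. Stack=[( T * ( id] ptr=5 lookahead=) remaining=[) + id - num ) $]
Step 8: reduce F->id. Stack=[( T * ( F] ptr=5 lookahead=) remaining=[) + id - num ) $]
Step 9: reduce T->F. Stack=[( T * ( T] ptr=5 lookahead=) remaining=[) + id - num ) $]
Step 10: reduce E->T. Stack=[( T * ( E] ptr=5 lookahead=) remaining=[) + id - num ) $]
Step 11: shift ). Stack=[( T * ( E )] ptr=6 lookahead=+ remaining=[+ id - num ) $]
Step 12: reduce F->( E ). Stack=[( T * F] ptr=6 lookahead=+ remaining=[+ id - num ) $]
Step 13: reduce T->T * F. Stack=[( T] ptr=6 lookahead=+ remaining=[+ id - num ) $]
Step 14: reduce E->T. Stack=[( E] ptr=6 lookahead=+ remaining=[+ id - num ) $]
Step 15: shift +. Stack=[( E +] ptr=7 lookahead=id remaining=[id - num ) $]
Step 16: shift id. Stack=[( E + id] ptr=8 lookahead=- remaining=[- num ) $]
Step 17: reduce F->id. Stack=[( E + F] ptr=8 lookahead=- remaining=[- num ) $]
Step 18: reduce T->F. Stack=[( E + T] ptr=8 lookahead=- remaining=[- num ) $]
Step 19: reduce E->E + T. Stack=[( E] ptr=8 lookahead=- remaining=[- num ) $]
Step 20: shift -. Stack=[( E -] ptr=9 lookahead=num remaining=[num ) $]
Step 21: shift num. Stack=[( E - num] ptr=10 lookahead=) remaining=[) $]
Step 22: reduce F->num. Stack=[( E - F] ptr=10 lookahead=) remaining=[) $]
Step 23: reduce T->F. Stack=[( E - T] ptr=10 lookahead=) remaining=[) $]
Step 24: reduce E->E - T. Stack=[( E] ptr=10 lookahead=) remaining=[) $]
Step 25: shift ). Stack=[( E )] ptr=11 lookahead=$ remaining=[$]
Step 26: reduce F->( E ). Stack=[F] ptr=11 lookahead=$ remaining=[$]
Step 27: reduce T->F. Stack=[T] ptr=11 lookahead=$ remaining=[$]
Step 28: reduce E->T. Stack=[E] ptr=11 lookahead=$ remaining=[$]
Step 29: accept. Stack=[E] ptr=11 lookahead=$ remaining=[$]

Answer: 6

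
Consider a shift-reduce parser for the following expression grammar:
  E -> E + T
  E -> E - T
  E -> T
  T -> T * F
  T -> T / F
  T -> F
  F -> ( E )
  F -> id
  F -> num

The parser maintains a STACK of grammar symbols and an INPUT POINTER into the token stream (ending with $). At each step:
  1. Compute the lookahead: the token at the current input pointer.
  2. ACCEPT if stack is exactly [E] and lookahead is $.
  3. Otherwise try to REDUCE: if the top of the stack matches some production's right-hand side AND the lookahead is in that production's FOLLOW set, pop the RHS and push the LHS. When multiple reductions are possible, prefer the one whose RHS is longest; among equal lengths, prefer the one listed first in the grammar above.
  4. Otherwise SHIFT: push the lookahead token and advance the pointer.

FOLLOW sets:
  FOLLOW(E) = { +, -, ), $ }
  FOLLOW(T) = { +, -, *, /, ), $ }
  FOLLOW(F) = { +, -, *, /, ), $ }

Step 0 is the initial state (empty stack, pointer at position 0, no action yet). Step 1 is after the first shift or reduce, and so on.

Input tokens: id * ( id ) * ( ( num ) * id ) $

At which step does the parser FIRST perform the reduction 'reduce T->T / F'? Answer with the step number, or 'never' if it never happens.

Step 1: shift id. Stack=[id] ptr=1 lookahead=* remaining=[* ( id ) * ( ( num ) * id ) $]
Step 2: reduce F->id. Stack=[F] ptr=1 lookahead=* remaining=[* ( id ) * ( ( num ) * id ) $]
Step 3: reduce T->F. Stack=[T] ptr=1 lookahead=* remaining=[* ( id ) * ( ( num ) * id ) $]
Step 4: shift *. Stack=[T *] ptr=2 lookahead=( remaining=[( id ) * ( ( num ) * id ) $]
Step 5: shift (. Stack=[T * (] ptr=3 lookahead=id remaining=[id ) * ( ( num ) * id ) $]
Step 6: shift id. Stack=[T * ( id] ptr=4 lookahead=) remaining=[) * ( ( num ) * id ) $]
Step 7: reduce F->id. Stack=[T * ( F] ptr=4 lookahead=) remaining=[) * ( ( num ) * id ) $]
Step 8: reduce T->F. Stack=[T * ( T] ptr=4 lookahead=) remaining=[) * ( ( num ) * id ) $]
Step 9: reduce E->T. Stack=[T * ( E] ptr=4 lookahead=) remaining=[) * ( ( num ) * id ) $]
Step 10: shift ). Stack=[T * ( E )] ptr=5 lookahead=* remaining=[* ( ( num ) * id ) $]
Step 11: reduce F->( E ). Stack=[T * F] ptr=5 lookahead=* remaining=[* ( ( num ) * id ) $]
Step 12: reduce T->T * F. Stack=[T] ptr=5 lookahead=* remaining=[* ( ( num ) * id ) $]
Step 13: shift *. Stack=[T *] ptr=6 lookahead=( remaining=[( ( num ) * id ) $]
Step 14: shift (. Stack=[T * (] ptr=7 lookahead=( remaining=[( num ) * id ) $]
Step 15: shift (. Stack=[T * ( (] ptr=8 lookahead=num remaining=[num ) * id ) $]
Step 16: shift num. Stack=[T * ( ( num] ptr=9 lookahead=) remaining=[) * id ) $]
Step 17: reduce F->num. Stack=[T * ( ( F] ptr=9 lookahead=) remaining=[) * id ) $]
Step 18: reduce T->F. Stack=[T * ( ( T] ptr=9 lookahead=) remaining=[) * id ) $]
Step 19: reduce E->T. Stack=[T * ( ( E] ptr=9 lookahead=) remaining=[) * id ) $]
Step 20: shift ). Stack=[T * ( ( E )] ptr=10 lookahead=* remaining=[* id ) $]
Step 21: reduce F->( E ). Stack=[T * ( F] ptr=10 lookahead=* remaining=[* id ) $]
Step 22: reduce T->F. Stack=[T * ( T] ptr=10 lookahead=* remaining=[* id ) $]
Step 23: shift *. Stack=[T * ( T *] ptr=11 lookahead=id remaining=[id ) $]
Step 24: shift id. Stack=[T * ( T * id] ptr=12 lookahead=) remaining=[) $]
Step 25: reduce F->id. Stack=[T * ( T * F] ptr=12 lookahead=) remaining=[) $]
Step 26: reduce T->T * F. Stack=[T * ( T] ptr=12 lookahead=) remaining=[) $]
Step 27: reduce E->T. Stack=[T * ( E] ptr=12 lookahead=) remaining=[) $]
Step 28: shift ). Stack=[T * ( E )] ptr=13 lookahead=$ remaining=[$]
Step 29: reduce F->( E ). Stack=[T * F] ptr=13 lookahead=$ remaining=[$]
Step 30: reduce T->T * F. Stack=[T] ptr=13 lookahead=$ remaining=[$]
Step 31: reduce E->T. Stack=[E] ptr=13 lookahead=$ remaining=[$]
Step 32: accept. Stack=[E] ptr=13 lookahead=$ remaining=[$]

Answer: never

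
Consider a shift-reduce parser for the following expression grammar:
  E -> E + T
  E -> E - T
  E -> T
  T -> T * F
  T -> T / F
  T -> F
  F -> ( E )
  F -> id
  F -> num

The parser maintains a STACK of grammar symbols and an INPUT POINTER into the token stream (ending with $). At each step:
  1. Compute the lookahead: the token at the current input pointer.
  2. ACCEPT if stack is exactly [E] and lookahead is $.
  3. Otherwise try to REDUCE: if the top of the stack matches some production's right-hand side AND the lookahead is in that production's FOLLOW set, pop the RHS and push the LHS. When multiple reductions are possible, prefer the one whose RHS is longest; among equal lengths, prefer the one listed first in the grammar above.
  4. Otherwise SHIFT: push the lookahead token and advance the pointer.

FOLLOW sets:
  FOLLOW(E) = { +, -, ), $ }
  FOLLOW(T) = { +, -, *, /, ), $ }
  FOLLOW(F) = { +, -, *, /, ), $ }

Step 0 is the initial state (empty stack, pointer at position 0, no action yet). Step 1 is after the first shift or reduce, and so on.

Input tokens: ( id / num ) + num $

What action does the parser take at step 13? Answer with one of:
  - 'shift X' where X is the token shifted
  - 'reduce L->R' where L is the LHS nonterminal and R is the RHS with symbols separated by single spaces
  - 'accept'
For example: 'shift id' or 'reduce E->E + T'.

Answer: reduce E->T

Derivation:
Step 1: shift (. Stack=[(] ptr=1 lookahead=id remaining=[id / num ) + num $]
Step 2: shift id. Stack=[( id] ptr=2 lookahead=/ remaining=[/ num ) + num $]
Step 3: reduce F->id. Stack=[( F] ptr=2 lookahead=/ remaining=[/ num ) + num $]
Step 4: reduce T->F. Stack=[( T] ptr=2 lookahead=/ remaining=[/ num ) + num $]
Step 5: shift /. Stack=[( T /] ptr=3 lookahead=num remaining=[num ) + num $]
Step 6: shift num. Stack=[( T / num] ptr=4 lookahead=) remaining=[) + num $]
Step 7: reduce F->num. Stack=[( T / F] ptr=4 lookahead=) remaining=[) + num $]
Step 8: reduce T->T / F. Stack=[( T] ptr=4 lookahead=) remaining=[) + num $]
Step 9: reduce E->T. Stack=[( E] ptr=4 lookahead=) remaining=[) + num $]
Step 10: shift ). Stack=[( E )] ptr=5 lookahead=+ remaining=[+ num $]
Step 11: reduce F->( E ). Stack=[F] ptr=5 lookahead=+ remaining=[+ num $]
Step 12: reduce T->F. Stack=[T] ptr=5 lookahead=+ remaining=[+ num $]
Step 13: reduce E->T. Stack=[E] ptr=5 lookahead=+ remaining=[+ num $]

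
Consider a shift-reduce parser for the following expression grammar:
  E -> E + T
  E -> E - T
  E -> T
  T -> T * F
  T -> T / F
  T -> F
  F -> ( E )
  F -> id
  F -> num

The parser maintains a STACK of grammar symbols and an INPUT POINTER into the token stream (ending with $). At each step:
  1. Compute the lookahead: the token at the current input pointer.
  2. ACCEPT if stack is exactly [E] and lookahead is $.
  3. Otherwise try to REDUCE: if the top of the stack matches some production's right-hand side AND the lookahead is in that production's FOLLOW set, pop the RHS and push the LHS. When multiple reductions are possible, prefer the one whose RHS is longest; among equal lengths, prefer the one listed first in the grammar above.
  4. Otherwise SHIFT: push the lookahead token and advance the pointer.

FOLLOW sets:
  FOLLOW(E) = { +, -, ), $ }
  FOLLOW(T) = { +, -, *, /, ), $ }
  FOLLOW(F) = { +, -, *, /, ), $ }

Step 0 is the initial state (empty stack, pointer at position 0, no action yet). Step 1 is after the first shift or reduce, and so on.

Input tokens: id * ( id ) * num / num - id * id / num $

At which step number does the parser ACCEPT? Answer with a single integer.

Answer: 35

Derivation:
Step 1: shift id. Stack=[id] ptr=1 lookahead=* remaining=[* ( id ) * num / num - id * id / num $]
Step 2: reduce F->id. Stack=[F] ptr=1 lookahead=* remaining=[* ( id ) * num / num - id * id / num $]
Step 3: reduce T->F. Stack=[T] ptr=1 lookahead=* remaining=[* ( id ) * num / num - id * id / num $]
Step 4: shift *. Stack=[T *] ptr=2 lookahead=( remaining=[( id ) * num / num - id * id / num $]
Step 5: shift (. Stack=[T * (] ptr=3 lookahead=id remaining=[id ) * num / num - id * id / num $]
Step 6: shift id. Stack=[T * ( id] ptr=4 lookahead=) remaining=[) * num / num - id * id / num $]
Step 7: reduce F->id. Stack=[T * ( F] ptr=4 lookahead=) remaining=[) * num / num - id * id / num $]
Step 8: reduce T->F. Stack=[T * ( T] ptr=4 lookahead=) remaining=[) * num / num - id * id / num $]
Step 9: reduce E->T. Stack=[T * ( E] ptr=4 lookahead=) remaining=[) * num / num - id * id / num $]
Step 10: shift ). Stack=[T * ( E )] ptr=5 lookahead=* remaining=[* num / num - id * id / num $]
Step 11: reduce F->( E ). Stack=[T * F] ptr=5 lookahead=* remaining=[* num / num - id * id / num $]
Step 12: reduce T->T * F. Stack=[T] ptr=5 lookahead=* remaining=[* num / num - id * id / num $]
Step 13: shift *. Stack=[T *] ptr=6 lookahead=num remaining=[num / num - id * id / num $]
Step 14: shift num. Stack=[T * num] ptr=7 lookahead=/ remaining=[/ num - id * id / num $]
Step 15: reduce F->num. Stack=[T * F] ptr=7 lookahead=/ remaining=[/ num - id * id / num $]
Step 16: reduce T->T * F. Stack=[T] ptr=7 lookahead=/ remaining=[/ num - id * id / num $]
Step 17: shift /. Stack=[T /] ptr=8 lookahead=num remaining=[num - id * id / num $]
Step 18: shift num. Stack=[T / num] ptr=9 lookahead=- remaining=[- id * id / num $]
Step 19: reduce F->num. Stack=[T / F] ptr=9 lookahead=- remaining=[- id * id / num $]
Step 20: reduce T->T / F. Stack=[T] ptr=9 lookahead=- remaining=[- id * id / num $]
Step 21: reduce E->T. Stack=[E] ptr=9 lookahead=- remaining=[- id * id / num $]
Step 22: shift -. Stack=[E -] ptr=10 lookahead=id remaining=[id * id / num $]
Step 23: shift id. Stack=[E - id] ptr=11 lookahead=* remaining=[* id / num $]
Step 24: reduce F->id. Stack=[E - F] ptr=11 lookahead=* remaining=[* id / num $]
Step 25: reduce T->F. Stack=[E - T] ptr=11 lookahead=* remaining=[* id / num $]
Step 26: shift *. Stack=[E - T *] ptr=12 lookahead=id remaining=[id / num $]
Step 27: shift id. Stack=[E - T * id] ptr=13 lookahead=/ remaining=[/ num $]
Step 28: reduce F->id. Stack=[E - T * F] ptr=13 lookahead=/ remaining=[/ num $]
Step 29: reduce T->T * F. Stack=[E - T] ptr=13 lookahead=/ remaining=[/ num $]
Step 30: shift /. Stack=[E - T /] ptr=14 lookahead=num remaining=[num $]
Step 31: shift num. Stack=[E - T / num] ptr=15 lookahead=$ remaining=[$]
Step 32: reduce F->num. Stack=[E - T / F] ptr=15 lookahead=$ remaining=[$]
Step 33: reduce T->T / F. Stack=[E - T] ptr=15 lookahead=$ remaining=[$]
Step 34: reduce E->E - T. Stack=[E] ptr=15 lookahead=$ remaining=[$]
Step 35: accept. Stack=[E] ptr=15 lookahead=$ remaining=[$]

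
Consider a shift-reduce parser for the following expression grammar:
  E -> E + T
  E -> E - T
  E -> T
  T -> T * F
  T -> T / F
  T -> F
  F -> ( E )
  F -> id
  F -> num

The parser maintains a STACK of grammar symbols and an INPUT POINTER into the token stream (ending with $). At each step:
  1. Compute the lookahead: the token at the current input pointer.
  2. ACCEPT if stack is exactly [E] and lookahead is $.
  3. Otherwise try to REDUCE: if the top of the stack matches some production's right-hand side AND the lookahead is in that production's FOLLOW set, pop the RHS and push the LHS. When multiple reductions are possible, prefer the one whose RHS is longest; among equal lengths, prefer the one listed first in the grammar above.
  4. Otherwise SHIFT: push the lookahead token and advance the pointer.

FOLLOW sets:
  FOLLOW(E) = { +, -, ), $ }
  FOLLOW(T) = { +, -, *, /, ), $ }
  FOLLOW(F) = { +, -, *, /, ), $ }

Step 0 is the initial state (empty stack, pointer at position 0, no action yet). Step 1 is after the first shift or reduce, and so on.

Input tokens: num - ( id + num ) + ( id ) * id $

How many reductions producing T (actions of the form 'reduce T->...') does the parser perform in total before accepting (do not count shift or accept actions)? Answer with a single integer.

Answer: 7

Derivation:
Step 1: shift num. Stack=[num] ptr=1 lookahead=- remaining=[- ( id + num ) + ( id ) * id $]
Step 2: reduce F->num. Stack=[F] ptr=1 lookahead=- remaining=[- ( id + num ) + ( id ) * id $]
Step 3: reduce T->F. Stack=[T] ptr=1 lookahead=- remaining=[- ( id + num ) + ( id ) * id $]
Step 4: reduce E->T. Stack=[E] ptr=1 lookahead=- remaining=[- ( id + num ) + ( id ) * id $]
Step 5: shift -. Stack=[E -] ptr=2 lookahead=( remaining=[( id + num ) + ( id ) * id $]
Step 6: shift (. Stack=[E - (] ptr=3 lookahead=id remaining=[id + num ) + ( id ) * id $]
Step 7: shift id. Stack=[E - ( id] ptr=4 lookahead=+ remaining=[+ num ) + ( id ) * id $]
Step 8: reduce F->id. Stack=[E - ( F] ptr=4 lookahead=+ remaining=[+ num ) + ( id ) * id $]
Step 9: reduce T->F. Stack=[E - ( T] ptr=4 lookahead=+ remaining=[+ num ) + ( id ) * id $]
Step 10: reduce E->T. Stack=[E - ( E] ptr=4 lookahead=+ remaining=[+ num ) + ( id ) * id $]
Step 11: shift +. Stack=[E - ( E +] ptr=5 lookahead=num remaining=[num ) + ( id ) * id $]
Step 12: shift num. Stack=[E - ( E + num] ptr=6 lookahead=) remaining=[) + ( id ) * id $]
Step 13: reduce F->num. Stack=[E - ( E + F] ptr=6 lookahead=) remaining=[) + ( id ) * id $]
Step 14: reduce T->F. Stack=[E - ( E + T] ptr=6 lookahead=) remaining=[) + ( id ) * id $]
Step 15: reduce E->E + T. Stack=[E - ( E] ptr=6 lookahead=) remaining=[) + ( id ) * id $]
Step 16: shift ). Stack=[E - ( E )] ptr=7 lookahead=+ remaining=[+ ( id ) * id $]
Step 17: reduce F->( E ). Stack=[E - F] ptr=7 lookahead=+ remaining=[+ ( id ) * id $]
Step 18: reduce T->F. Stack=[E - T] ptr=7 lookahead=+ remaining=[+ ( id ) * id $]
Step 19: reduce E->E - T. Stack=[E] ptr=7 lookahead=+ remaining=[+ ( id ) * id $]
Step 20: shift +. Stack=[E +] ptr=8 lookahead=( remaining=[( id ) * id $]
Step 21: shift (. Stack=[E + (] ptr=9 lookahead=id remaining=[id ) * id $]
Step 22: shift id. Stack=[E + ( id] ptr=10 lookahead=) remaining=[) * id $]
Step 23: reduce F->id. Stack=[E + ( F] ptr=10 lookahead=) remaining=[) * id $]
Step 24: reduce T->F. Stack=[E + ( T] ptr=10 lookahead=) remaining=[) * id $]
Step 25: reduce E->T. Stack=[E + ( E] ptr=10 lookahead=) remaining=[) * id $]
Step 26: shift ). Stack=[E + ( E )] ptr=11 lookahead=* remaining=[* id $]
Step 27: reduce F->( E ). Stack=[E + F] ptr=11 lookahead=* remaining=[* id $]
Step 28: reduce T->F. Stack=[E + T] ptr=11 lookahead=* remaining=[* id $]
Step 29: shift *. Stack=[E + T *] ptr=12 lookahead=id remaining=[id $]
Step 30: shift id. Stack=[E + T * id] ptr=13 lookahead=$ remaining=[$]
Step 31: reduce F->id. Stack=[E + T * F] ptr=13 lookahead=$ remaining=[$]
Step 32: reduce T->T * F. Stack=[E + T] ptr=13 lookahead=$ remaining=[$]
Step 33: reduce E->E + T. Stack=[E] ptr=13 lookahead=$ remaining=[$]
Step 34: accept. Stack=[E] ptr=13 lookahead=$ remaining=[$]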